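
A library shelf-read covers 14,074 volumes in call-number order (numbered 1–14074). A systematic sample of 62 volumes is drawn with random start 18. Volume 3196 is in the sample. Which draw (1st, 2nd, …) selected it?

k = 14074/62 = 227
position = (3196 − 18)/227 + 1 = 3178/227 + 1 = 14 + 1 = 15

15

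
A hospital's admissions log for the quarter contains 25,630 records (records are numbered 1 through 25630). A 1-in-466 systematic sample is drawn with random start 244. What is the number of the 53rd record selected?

24476

k = 466
53rd selection = r + (53−1)·k = 244 + 52×466 = 244 + 24232 = 24476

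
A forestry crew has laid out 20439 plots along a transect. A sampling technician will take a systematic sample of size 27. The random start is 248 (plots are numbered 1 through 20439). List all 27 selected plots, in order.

k = N/n = 20439/27 = 757
plot 1: 248
plot 2: 248 + 757 = 1005
plot 3: 1005 + 757 = 1762
plot 4: 1762 + 757 = 2519
plot 5: 2519 + 757 = 3276
plot 6: 3276 + 757 = 4033
plot 7: 4033 + 757 = 4790
plot 8: 4790 + 757 = 5547
plot 9: 5547 + 757 = 6304
plot 10: 6304 + 757 = 7061
plot 11: 7061 + 757 = 7818
plot 12: 7818 + 757 = 8575
plot 13: 8575 + 757 = 9332
plot 14: 9332 + 757 = 10089
plot 15: 10089 + 757 = 10846
plot 16: 10846 + 757 = 11603
plot 17: 11603 + 757 = 12360
plot 18: 12360 + 757 = 13117
plot 19: 13117 + 757 = 13874
plot 20: 13874 + 757 = 14631
plot 21: 14631 + 757 = 15388
plot 22: 15388 + 757 = 16145
plot 23: 16145 + 757 = 16902
plot 24: 16902 + 757 = 17659
plot 25: 17659 + 757 = 18416
plot 26: 18416 + 757 = 19173
plot 27: 19173 + 757 = 19930

248, 1005, 1762, 2519, 3276, 4033, 4790, 5547, 6304, 7061, 7818, 8575, 9332, 10089, 10846, 11603, 12360, 13117, 13874, 14631, 15388, 16145, 16902, 17659, 18416, 19173, 19930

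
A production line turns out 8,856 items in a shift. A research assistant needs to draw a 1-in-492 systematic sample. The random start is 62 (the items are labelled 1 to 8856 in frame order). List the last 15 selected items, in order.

1538, 2030, 2522, 3014, 3506, 3998, 4490, 4982, 5474, 5966, 6458, 6950, 7442, 7934, 8426

4th selection = 62 + 3×492 = 1538
5th: 1538 + 492 = 2030
6th: 2030 + 492 = 2522
7th: 2522 + 492 = 3014
8th: 3014 + 492 = 3506
9th: 3506 + 492 = 3998
10th: 3998 + 492 = 4490
11th: 4490 + 492 = 4982
12th: 4982 + 492 = 5474
13th: 5474 + 492 = 5966
14th: 5966 + 492 = 6458
15th: 6458 + 492 = 6950
16th: 6950 + 492 = 7442
17th: 7442 + 492 = 7934
18th: 7934 + 492 = 8426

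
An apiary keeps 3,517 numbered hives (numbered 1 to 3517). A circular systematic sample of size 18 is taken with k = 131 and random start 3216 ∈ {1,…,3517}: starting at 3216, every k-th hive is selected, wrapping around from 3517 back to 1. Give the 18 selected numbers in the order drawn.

Selection 1: 3216
Selection 2: 3216 + 131 = 3347
Selection 3: 3347 + 131 = 3478
Selection 4: 3478 + 131 = 3609 → 3609 − 3517 = 92
Selection 5: 92 + 131 = 223
Selection 6: 223 + 131 = 354
Selection 7: 354 + 131 = 485
Selection 8: 485 + 131 = 616
Selection 9: 616 + 131 = 747
Selection 10: 747 + 131 = 878
Selection 11: 878 + 131 = 1009
Selection 12: 1009 + 131 = 1140
Selection 13: 1140 + 131 = 1271
Selection 14: 1271 + 131 = 1402
Selection 15: 1402 + 131 = 1533
Selection 16: 1533 + 131 = 1664
Selection 17: 1664 + 131 = 1795
Selection 18: 1795 + 131 = 1926

3216, 3347, 3478, 92, 223, 354, 485, 616, 747, 878, 1009, 1140, 1271, 1402, 1533, 1664, 1795, 1926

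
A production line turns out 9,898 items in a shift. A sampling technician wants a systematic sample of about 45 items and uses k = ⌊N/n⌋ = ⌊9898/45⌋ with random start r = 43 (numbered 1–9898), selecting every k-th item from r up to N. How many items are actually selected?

k = ⌊9898/45⌋ = 219
Achieved size = ⌊(9898 − 43)/219⌋ + 1 = ⌊9855/219⌋ + 1 = 45 + 1 = 46
(last selection: 43 + 45×219 = 9898 ≤ 9898; next would be 10117 > 9898)

46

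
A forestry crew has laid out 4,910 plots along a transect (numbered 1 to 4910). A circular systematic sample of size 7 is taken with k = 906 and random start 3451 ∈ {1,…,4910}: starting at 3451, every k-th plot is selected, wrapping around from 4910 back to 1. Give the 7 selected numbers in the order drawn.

3451, 4357, 353, 1259, 2165, 3071, 3977

Selection 1: 3451
Selection 2: 3451 + 906 = 4357
Selection 3: 4357 + 906 = 5263 → 5263 − 4910 = 353
Selection 4: 353 + 906 = 1259
Selection 5: 1259 + 906 = 2165
Selection 6: 2165 + 906 = 3071
Selection 7: 3071 + 906 = 3977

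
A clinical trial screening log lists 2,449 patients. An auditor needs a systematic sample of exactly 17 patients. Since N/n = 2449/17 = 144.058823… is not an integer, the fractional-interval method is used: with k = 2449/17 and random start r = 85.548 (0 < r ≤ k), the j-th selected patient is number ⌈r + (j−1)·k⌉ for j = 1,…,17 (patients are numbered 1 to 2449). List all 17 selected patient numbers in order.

j=1: r + 0k = 85.548 → ⌈·⌉ = 86
j=2: r + 1k = 229.606823… → ⌈·⌉ = 230
j=3: r + 2k = 373.665647… → ⌈·⌉ = 374
j=4: r + 3k = 517.724470… → ⌈·⌉ = 518
j=5: r + 4k = 661.783294… → ⌈·⌉ = 662
j=6: r + 5k = 805.842117… → ⌈·⌉ = 806
j=7: r + 6k = 949.900941… → ⌈·⌉ = 950
j=8: r + 7k = 1093.959764… → ⌈·⌉ = 1094
j=9: r + 8k = 1238.018588… → ⌈·⌉ = 1239
j=10: r + 9k = 1382.077411… → ⌈·⌉ = 1383
j=11: r + 10k = 1526.136235… → ⌈·⌉ = 1527
j=12: r + 11k = 1670.195058… → ⌈·⌉ = 1671
j=13: r + 12k = 1814.253882… → ⌈·⌉ = 1815
j=14: r + 13k = 1958.312705… → ⌈·⌉ = 1959
j=15: r + 14k = 2102.371529… → ⌈·⌉ = 2103
j=16: r + 15k = 2246.430352… → ⌈·⌉ = 2247
j=17: r + 16k = 2390.489176… → ⌈·⌉ = 2391

86, 230, 374, 518, 662, 806, 950, 1094, 1239, 1383, 1527, 1671, 1815, 1959, 2103, 2247, 2391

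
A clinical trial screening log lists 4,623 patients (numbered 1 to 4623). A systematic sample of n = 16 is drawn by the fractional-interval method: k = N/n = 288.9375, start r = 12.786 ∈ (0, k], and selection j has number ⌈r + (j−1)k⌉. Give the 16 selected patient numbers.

13, 302, 591, 880, 1169, 1458, 1747, 2036, 2325, 2614, 2903, 3192, 3481, 3769, 4058, 4347

j=1: r + 0k = 12.786 → ⌈·⌉ = 13
j=2: r + 1k = 301.7235 → ⌈·⌉ = 302
j=3: r + 2k = 590.661 → ⌈·⌉ = 591
j=4: r + 3k = 879.5985 → ⌈·⌉ = 880
j=5: r + 4k = 1168.536 → ⌈·⌉ = 1169
j=6: r + 5k = 1457.4735 → ⌈·⌉ = 1458
j=7: r + 6k = 1746.411 → ⌈·⌉ = 1747
j=8: r + 7k = 2035.3485 → ⌈·⌉ = 2036
j=9: r + 8k = 2324.286 → ⌈·⌉ = 2325
j=10: r + 9k = 2613.2235 → ⌈·⌉ = 2614
j=11: r + 10k = 2902.161 → ⌈·⌉ = 2903
j=12: r + 11k = 3191.0985 → ⌈·⌉ = 3192
j=13: r + 12k = 3480.036 → ⌈·⌉ = 3481
j=14: r + 13k = 3768.9735 → ⌈·⌉ = 3769
j=15: r + 14k = 4057.911 → ⌈·⌉ = 4058
j=16: r + 15k = 4346.8485 → ⌈·⌉ = 4347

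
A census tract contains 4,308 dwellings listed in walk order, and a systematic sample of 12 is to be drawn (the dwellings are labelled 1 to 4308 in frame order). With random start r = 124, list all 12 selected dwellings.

k = N/n = 4308/12 = 359
dwelling 1: 124
dwelling 2: 124 + 359 = 483
dwelling 3: 483 + 359 = 842
dwelling 4: 842 + 359 = 1201
dwelling 5: 1201 + 359 = 1560
dwelling 6: 1560 + 359 = 1919
dwelling 7: 1919 + 359 = 2278
dwelling 8: 2278 + 359 = 2637
dwelling 9: 2637 + 359 = 2996
dwelling 10: 2996 + 359 = 3355
dwelling 11: 3355 + 359 = 3714
dwelling 12: 3714 + 359 = 4073

124, 483, 842, 1201, 1560, 1919, 2278, 2637, 2996, 3355, 3714, 4073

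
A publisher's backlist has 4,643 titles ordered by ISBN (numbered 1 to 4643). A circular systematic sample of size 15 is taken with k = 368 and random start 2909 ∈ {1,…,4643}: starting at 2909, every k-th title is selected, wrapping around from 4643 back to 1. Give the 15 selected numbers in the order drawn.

Selection 1: 2909
Selection 2: 2909 + 368 = 3277
Selection 3: 3277 + 368 = 3645
Selection 4: 3645 + 368 = 4013
Selection 5: 4013 + 368 = 4381
Selection 6: 4381 + 368 = 4749 → 4749 − 4643 = 106
Selection 7: 106 + 368 = 474
Selection 8: 474 + 368 = 842
Selection 9: 842 + 368 = 1210
Selection 10: 1210 + 368 = 1578
Selection 11: 1578 + 368 = 1946
Selection 12: 1946 + 368 = 2314
Selection 13: 2314 + 368 = 2682
Selection 14: 2682 + 368 = 3050
Selection 15: 3050 + 368 = 3418

2909, 3277, 3645, 4013, 4381, 106, 474, 842, 1210, 1578, 1946, 2314, 2682, 3050, 3418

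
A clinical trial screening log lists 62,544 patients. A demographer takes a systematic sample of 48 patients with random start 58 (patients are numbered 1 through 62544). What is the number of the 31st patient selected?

k = 62544/48 = 1303
31st selection = r + (31−1)·k = 58 + 30×1303 = 58 + 39090 = 39148

39148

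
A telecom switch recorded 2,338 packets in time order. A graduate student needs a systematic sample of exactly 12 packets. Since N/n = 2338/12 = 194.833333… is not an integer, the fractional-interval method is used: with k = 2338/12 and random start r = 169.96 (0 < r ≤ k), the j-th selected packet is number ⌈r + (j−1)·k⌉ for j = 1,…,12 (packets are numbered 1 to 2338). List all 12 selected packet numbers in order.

j=1: r + 0k = 169.96 → ⌈·⌉ = 170
j=2: r + 1k = 364.793333… → ⌈·⌉ = 365
j=3: r + 2k = 559.626666… → ⌈·⌉ = 560
j=4: r + 3k = 754.46 → ⌈·⌉ = 755
j=5: r + 4k = 949.293333… → ⌈·⌉ = 950
j=6: r + 5k = 1144.126666… → ⌈·⌉ = 1145
j=7: r + 6k = 1338.96 → ⌈·⌉ = 1339
j=8: r + 7k = 1533.793333… → ⌈·⌉ = 1534
j=9: r + 8k = 1728.626666… → ⌈·⌉ = 1729
j=10: r + 9k = 1923.46 → ⌈·⌉ = 1924
j=11: r + 10k = 2118.293333… → ⌈·⌉ = 2119
j=12: r + 11k = 2313.126666… → ⌈·⌉ = 2314

170, 365, 560, 755, 950, 1145, 1339, 1534, 1729, 1924, 2119, 2314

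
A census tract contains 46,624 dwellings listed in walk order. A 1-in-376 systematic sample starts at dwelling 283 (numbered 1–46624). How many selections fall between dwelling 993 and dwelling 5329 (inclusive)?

12

k = 376
First selection ≥ 993: 283 + ⌈(993−283)/376⌉·376 = 283 + 2×376 = 1035
Last selection ≤ 5329: 283 + ⌊(5329−283)/376⌋·376 = 283 + 13×376 = 5171
Count = 13 − 2 + 1 = 12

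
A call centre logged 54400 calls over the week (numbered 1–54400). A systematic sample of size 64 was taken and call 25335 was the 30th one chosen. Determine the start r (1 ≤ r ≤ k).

k = 54400/64 = 850
r = 25335 − (30−1)×850 = 25335 − 24650 = 685

685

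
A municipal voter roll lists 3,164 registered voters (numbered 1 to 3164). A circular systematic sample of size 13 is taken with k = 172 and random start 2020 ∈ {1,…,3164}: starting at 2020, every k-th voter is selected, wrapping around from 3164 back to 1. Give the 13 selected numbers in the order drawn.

Selection 1: 2020
Selection 2: 2020 + 172 = 2192
Selection 3: 2192 + 172 = 2364
Selection 4: 2364 + 172 = 2536
Selection 5: 2536 + 172 = 2708
Selection 6: 2708 + 172 = 2880
Selection 7: 2880 + 172 = 3052
Selection 8: 3052 + 172 = 3224 → 3224 − 3164 = 60
Selection 9: 60 + 172 = 232
Selection 10: 232 + 172 = 404
Selection 11: 404 + 172 = 576
Selection 12: 576 + 172 = 748
Selection 13: 748 + 172 = 920

2020, 2192, 2364, 2536, 2708, 2880, 3052, 60, 232, 404, 576, 748, 920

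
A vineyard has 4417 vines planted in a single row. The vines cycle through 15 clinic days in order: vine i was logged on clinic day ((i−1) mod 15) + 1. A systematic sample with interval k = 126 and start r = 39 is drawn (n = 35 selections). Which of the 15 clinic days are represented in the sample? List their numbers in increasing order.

3, 6, 9, 12, 15

Consecutive selections differ by k = 126, so their clinic day numbers differ by 126 mod 15 = 6.
gcd(126, 15) = 3, so the sample visits 15/3 = 5 distinct residues mod 15.
Start 39 is clinic day 9; the clinic days hit are 3, 6, 9, 12, 15.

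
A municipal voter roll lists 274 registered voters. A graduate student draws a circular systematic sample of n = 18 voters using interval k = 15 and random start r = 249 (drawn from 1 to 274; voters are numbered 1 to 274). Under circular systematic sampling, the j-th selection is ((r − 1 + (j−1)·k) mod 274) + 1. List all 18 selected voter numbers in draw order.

Selection 1: 249
Selection 2: 249 + 15 = 264
Selection 3: 264 + 15 = 279 → 279 − 274 = 5
Selection 4: 5 + 15 = 20
Selection 5: 20 + 15 = 35
Selection 6: 35 + 15 = 50
Selection 7: 50 + 15 = 65
Selection 8: 65 + 15 = 80
Selection 9: 80 + 15 = 95
Selection 10: 95 + 15 = 110
Selection 11: 110 + 15 = 125
Selection 12: 125 + 15 = 140
Selection 13: 140 + 15 = 155
Selection 14: 155 + 15 = 170
Selection 15: 170 + 15 = 185
Selection 16: 185 + 15 = 200
Selection 17: 200 + 15 = 215
Selection 18: 215 + 15 = 230

249, 264, 5, 20, 35, 50, 65, 80, 95, 110, 125, 140, 155, 170, 185, 200, 215, 230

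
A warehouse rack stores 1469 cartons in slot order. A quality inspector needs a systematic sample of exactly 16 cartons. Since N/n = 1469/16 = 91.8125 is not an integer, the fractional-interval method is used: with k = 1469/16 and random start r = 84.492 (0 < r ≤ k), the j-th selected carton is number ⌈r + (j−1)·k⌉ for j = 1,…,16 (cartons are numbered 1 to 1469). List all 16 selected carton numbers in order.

j=1: r + 0k = 84.492 → ⌈·⌉ = 85
j=2: r + 1k = 176.3045 → ⌈·⌉ = 177
j=3: r + 2k = 268.117 → ⌈·⌉ = 269
j=4: r + 3k = 359.9295 → ⌈·⌉ = 360
j=5: r + 4k = 451.742 → ⌈·⌉ = 452
j=6: r + 5k = 543.5545 → ⌈·⌉ = 544
j=7: r + 6k = 635.367 → ⌈·⌉ = 636
j=8: r + 7k = 727.1795 → ⌈·⌉ = 728
j=9: r + 8k = 818.992 → ⌈·⌉ = 819
j=10: r + 9k = 910.8045 → ⌈·⌉ = 911
j=11: r + 10k = 1002.617 → ⌈·⌉ = 1003
j=12: r + 11k = 1094.4295 → ⌈·⌉ = 1095
j=13: r + 12k = 1186.242 → ⌈·⌉ = 1187
j=14: r + 13k = 1278.0545 → ⌈·⌉ = 1279
j=15: r + 14k = 1369.867 → ⌈·⌉ = 1370
j=16: r + 15k = 1461.6795 → ⌈·⌉ = 1462

85, 177, 269, 360, 452, 544, 636, 728, 819, 911, 1003, 1095, 1187, 1279, 1370, 1462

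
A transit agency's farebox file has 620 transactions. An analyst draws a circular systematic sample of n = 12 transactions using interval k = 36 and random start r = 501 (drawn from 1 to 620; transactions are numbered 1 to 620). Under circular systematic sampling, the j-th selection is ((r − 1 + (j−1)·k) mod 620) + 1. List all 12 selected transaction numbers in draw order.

Selection 1: 501
Selection 2: 501 + 36 = 537
Selection 3: 537 + 36 = 573
Selection 4: 573 + 36 = 609
Selection 5: 609 + 36 = 645 → 645 − 620 = 25
Selection 6: 25 + 36 = 61
Selection 7: 61 + 36 = 97
Selection 8: 97 + 36 = 133
Selection 9: 133 + 36 = 169
Selection 10: 169 + 36 = 205
Selection 11: 205 + 36 = 241
Selection 12: 241 + 36 = 277

501, 537, 573, 609, 25, 61, 97, 133, 169, 205, 241, 277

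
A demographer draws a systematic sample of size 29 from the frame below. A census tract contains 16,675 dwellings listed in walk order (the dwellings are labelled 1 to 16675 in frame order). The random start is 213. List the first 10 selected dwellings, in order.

213, 788, 1363, 1938, 2513, 3088, 3663, 4238, 4813, 5388

k = N/n = 16675/29 = 575
dwelling 1: 213
dwelling 2: 213 + 575 = 788
dwelling 3: 788 + 575 = 1363
dwelling 4: 1363 + 575 = 1938
dwelling 5: 1938 + 575 = 2513
dwelling 6: 2513 + 575 = 3088
dwelling 7: 3088 + 575 = 3663
dwelling 8: 3663 + 575 = 4238
dwelling 9: 4238 + 575 = 4813
dwelling 10: 4813 + 575 = 5388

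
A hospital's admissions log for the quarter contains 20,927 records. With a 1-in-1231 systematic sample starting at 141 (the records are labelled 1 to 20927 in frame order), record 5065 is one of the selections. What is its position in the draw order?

k = 1231
position = (5065 − 141)/1231 + 1 = 4924/1231 + 1 = 4 + 1 = 5

5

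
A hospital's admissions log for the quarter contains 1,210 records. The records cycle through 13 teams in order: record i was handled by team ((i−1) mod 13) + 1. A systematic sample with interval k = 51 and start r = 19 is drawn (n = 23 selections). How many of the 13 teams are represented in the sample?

Consecutive selections differ by k = 51, so their team numbers differ by 51 mod 13 = 12.
gcd(51, 13) = 1, so the sample visits 13/1 = 13 distinct residues mod 13.
Start 19 is team 6; the teams hit are 1, 2, 3, 4, 5, 6, 7, 8, 9, 10, 11, 12, 13.

13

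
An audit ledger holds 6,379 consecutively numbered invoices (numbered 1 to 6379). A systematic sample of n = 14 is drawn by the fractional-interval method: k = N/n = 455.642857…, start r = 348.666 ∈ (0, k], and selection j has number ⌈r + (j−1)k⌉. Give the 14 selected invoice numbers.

349, 805, 1260, 1716, 2172, 2627, 3083, 3539, 3994, 4450, 4906, 5361, 5817, 6273

j=1: r + 0k = 348.666 → ⌈·⌉ = 349
j=2: r + 1k = 804.308857… → ⌈·⌉ = 805
j=3: r + 2k = 1259.951714… → ⌈·⌉ = 1260
j=4: r + 3k = 1715.594571… → ⌈·⌉ = 1716
j=5: r + 4k = 2171.237428… → ⌈·⌉ = 2172
j=6: r + 5k = 2626.880285… → ⌈·⌉ = 2627
j=7: r + 6k = 3082.523142… → ⌈·⌉ = 3083
j=8: r + 7k = 3538.166 → ⌈·⌉ = 3539
j=9: r + 8k = 3993.808857… → ⌈·⌉ = 3994
j=10: r + 9k = 4449.451714… → ⌈·⌉ = 4450
j=11: r + 10k = 4905.094571… → ⌈·⌉ = 4906
j=12: r + 11k = 5360.737428… → ⌈·⌉ = 5361
j=13: r + 12k = 5816.380285… → ⌈·⌉ = 5817
j=14: r + 13k = 6272.023142… → ⌈·⌉ = 6273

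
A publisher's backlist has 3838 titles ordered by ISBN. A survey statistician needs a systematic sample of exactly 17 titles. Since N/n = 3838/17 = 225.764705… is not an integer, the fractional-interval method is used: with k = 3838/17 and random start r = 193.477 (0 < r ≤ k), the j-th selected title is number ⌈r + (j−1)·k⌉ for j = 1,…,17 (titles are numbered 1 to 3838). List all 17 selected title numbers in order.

j=1: r + 0k = 193.477 → ⌈·⌉ = 194
j=2: r + 1k = 419.241705… → ⌈·⌉ = 420
j=3: r + 2k = 645.006411… → ⌈·⌉ = 646
j=4: r + 3k = 870.771117… → ⌈·⌉ = 871
j=5: r + 4k = 1096.535823… → ⌈·⌉ = 1097
j=6: r + 5k = 1322.300529… → ⌈·⌉ = 1323
j=7: r + 6k = 1548.065235… → ⌈·⌉ = 1549
j=8: r + 7k = 1773.829941… → ⌈·⌉ = 1774
j=9: r + 8k = 1999.594647… → ⌈·⌉ = 2000
j=10: r + 9k = 2225.359352… → ⌈·⌉ = 2226
j=11: r + 10k = 2451.124058… → ⌈·⌉ = 2452
j=12: r + 11k = 2676.888764… → ⌈·⌉ = 2677
j=13: r + 12k = 2902.653470… → ⌈·⌉ = 2903
j=14: r + 13k = 3128.418176… → ⌈·⌉ = 3129
j=15: r + 14k = 3354.182882… → ⌈·⌉ = 3355
j=16: r + 15k = 3579.947588… → ⌈·⌉ = 3580
j=17: r + 16k = 3805.712294… → ⌈·⌉ = 3806

194, 420, 646, 871, 1097, 1323, 1549, 1774, 2000, 2226, 2452, 2677, 2903, 3129, 3355, 3580, 3806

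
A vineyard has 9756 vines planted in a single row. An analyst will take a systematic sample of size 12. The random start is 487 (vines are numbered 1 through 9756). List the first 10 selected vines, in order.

k = N/n = 9756/12 = 813
vine 1: 487
vine 2: 487 + 813 = 1300
vine 3: 1300 + 813 = 2113
vine 4: 2113 + 813 = 2926
vine 5: 2926 + 813 = 3739
vine 6: 3739 + 813 = 4552
vine 7: 4552 + 813 = 5365
vine 8: 5365 + 813 = 6178
vine 9: 6178 + 813 = 6991
vine 10: 6991 + 813 = 7804

487, 1300, 2113, 2926, 3739, 4552, 5365, 6178, 6991, 7804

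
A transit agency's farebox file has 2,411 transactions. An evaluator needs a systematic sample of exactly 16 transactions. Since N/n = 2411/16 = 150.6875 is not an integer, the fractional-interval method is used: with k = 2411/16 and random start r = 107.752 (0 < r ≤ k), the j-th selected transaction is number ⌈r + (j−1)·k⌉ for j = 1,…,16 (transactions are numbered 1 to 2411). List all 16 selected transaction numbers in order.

108, 259, 410, 560, 711, 862, 1012, 1163, 1314, 1464, 1615, 1766, 1917, 2067, 2218, 2369

j=1: r + 0k = 107.752 → ⌈·⌉ = 108
j=2: r + 1k = 258.4395 → ⌈·⌉ = 259
j=3: r + 2k = 409.127 → ⌈·⌉ = 410
j=4: r + 3k = 559.8145 → ⌈·⌉ = 560
j=5: r + 4k = 710.502 → ⌈·⌉ = 711
j=6: r + 5k = 861.1895 → ⌈·⌉ = 862
j=7: r + 6k = 1011.877 → ⌈·⌉ = 1012
j=8: r + 7k = 1162.5645 → ⌈·⌉ = 1163
j=9: r + 8k = 1313.252 → ⌈·⌉ = 1314
j=10: r + 9k = 1463.9395 → ⌈·⌉ = 1464
j=11: r + 10k = 1614.627 → ⌈·⌉ = 1615
j=12: r + 11k = 1765.3145 → ⌈·⌉ = 1766
j=13: r + 12k = 1916.002 → ⌈·⌉ = 1917
j=14: r + 13k = 2066.6895 → ⌈·⌉ = 2067
j=15: r + 14k = 2217.377 → ⌈·⌉ = 2218
j=16: r + 15k = 2368.0645 → ⌈·⌉ = 2369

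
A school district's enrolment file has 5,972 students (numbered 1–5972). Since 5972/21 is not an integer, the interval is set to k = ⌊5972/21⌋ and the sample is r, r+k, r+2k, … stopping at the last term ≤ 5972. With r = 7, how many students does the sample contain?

k = ⌊5972/21⌋ = 284
Achieved size = ⌊(5972 − 7)/284⌋ + 1 = ⌊5965/284⌋ + 1 = 21 + 1 = 22
(last selection: 7 + 21×284 = 5971 ≤ 5972; next would be 6255 > 5972)

22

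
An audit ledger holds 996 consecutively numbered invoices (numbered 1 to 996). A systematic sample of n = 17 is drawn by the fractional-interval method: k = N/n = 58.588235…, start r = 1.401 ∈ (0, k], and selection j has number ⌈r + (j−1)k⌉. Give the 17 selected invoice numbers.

j=1: r + 0k = 1.401 → ⌈·⌉ = 2
j=2: r + 1k = 59.989235… → ⌈·⌉ = 60
j=3: r + 2k = 118.577470… → ⌈·⌉ = 119
j=4: r + 3k = 177.165705… → ⌈·⌉ = 178
j=5: r + 4k = 235.753941… → ⌈·⌉ = 236
j=6: r + 5k = 294.342176… → ⌈·⌉ = 295
j=7: r + 6k = 352.930411… → ⌈·⌉ = 353
j=8: r + 7k = 411.518647… → ⌈·⌉ = 412
j=9: r + 8k = 470.106882… → ⌈·⌉ = 471
j=10: r + 9k = 528.695117… → ⌈·⌉ = 529
j=11: r + 10k = 587.283352… → ⌈·⌉ = 588
j=12: r + 11k = 645.871588… → ⌈·⌉ = 646
j=13: r + 12k = 704.459823… → ⌈·⌉ = 705
j=14: r + 13k = 763.048058… → ⌈·⌉ = 764
j=15: r + 14k = 821.636294… → ⌈·⌉ = 822
j=16: r + 15k = 880.224529… → ⌈·⌉ = 881
j=17: r + 16k = 938.812764… → ⌈·⌉ = 939

2, 60, 119, 178, 236, 295, 353, 412, 471, 529, 588, 646, 705, 764, 822, 881, 939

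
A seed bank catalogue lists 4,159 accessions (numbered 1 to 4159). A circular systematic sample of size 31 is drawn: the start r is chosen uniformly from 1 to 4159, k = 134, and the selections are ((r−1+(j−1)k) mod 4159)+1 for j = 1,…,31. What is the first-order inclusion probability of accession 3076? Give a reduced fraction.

For each position j, as r ranges over 1…4159 the j-th selection hits every accession exactly once, so accession 3076 is selected for exactly 31 of the 4159 starts.
Inclusion probability = 31/4159.

31/4159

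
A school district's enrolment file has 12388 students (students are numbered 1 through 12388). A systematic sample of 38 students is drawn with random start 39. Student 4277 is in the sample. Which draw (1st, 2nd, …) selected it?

k = 12388/38 = 326
position = (4277 − 39)/326 + 1 = 4238/326 + 1 = 13 + 1 = 14

14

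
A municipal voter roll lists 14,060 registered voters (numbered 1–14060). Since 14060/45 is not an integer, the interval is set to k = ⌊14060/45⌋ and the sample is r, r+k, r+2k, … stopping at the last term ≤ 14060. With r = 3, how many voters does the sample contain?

46

k = ⌊14060/45⌋ = 312
Achieved size = ⌊(14060 − 3)/312⌋ + 1 = ⌊14057/312⌋ + 1 = 45 + 1 = 46
(last selection: 3 + 45×312 = 14043 ≤ 14060; next would be 14355 > 14060)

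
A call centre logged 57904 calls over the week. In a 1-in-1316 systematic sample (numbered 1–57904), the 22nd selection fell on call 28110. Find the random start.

k = 1316
r = 28110 − (22−1)×1316 = 28110 − 27636 = 474

474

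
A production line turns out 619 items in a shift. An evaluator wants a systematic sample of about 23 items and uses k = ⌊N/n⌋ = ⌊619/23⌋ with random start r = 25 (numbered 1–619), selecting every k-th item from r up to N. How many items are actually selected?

k = ⌊619/23⌋ = 26
Achieved size = ⌊(619 − 25)/26⌋ + 1 = ⌊594/26⌋ + 1 = 22 + 1 = 23
(last selection: 25 + 22×26 = 597 ≤ 619; next would be 623 > 619)

23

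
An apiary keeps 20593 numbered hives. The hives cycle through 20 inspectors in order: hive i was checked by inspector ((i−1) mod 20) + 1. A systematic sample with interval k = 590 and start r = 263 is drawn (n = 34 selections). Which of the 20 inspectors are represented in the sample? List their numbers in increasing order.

3, 13

Consecutive selections differ by k = 590, so their inspector numbers differ by 590 mod 20 = 10.
gcd(590, 20) = 10, so the sample visits 20/10 = 2 distinct residues mod 20.
Start 263 is inspector 3; the inspectors hit are 3, 13.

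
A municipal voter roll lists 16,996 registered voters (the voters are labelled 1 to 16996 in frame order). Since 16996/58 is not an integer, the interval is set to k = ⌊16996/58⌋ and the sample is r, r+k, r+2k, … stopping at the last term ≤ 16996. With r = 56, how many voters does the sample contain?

k = ⌊16996/58⌋ = 293
Achieved size = ⌊(16996 − 56)/293⌋ + 1 = ⌊16940/293⌋ + 1 = 57 + 1 = 58
(last selection: 56 + 57×293 = 16757 ≤ 16996; next would be 17050 > 16996)

58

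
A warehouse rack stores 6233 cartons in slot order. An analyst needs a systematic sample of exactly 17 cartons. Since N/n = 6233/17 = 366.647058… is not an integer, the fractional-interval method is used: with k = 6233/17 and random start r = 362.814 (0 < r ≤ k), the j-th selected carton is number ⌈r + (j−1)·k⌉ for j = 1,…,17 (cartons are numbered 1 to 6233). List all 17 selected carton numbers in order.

363, 730, 1097, 1463, 1830, 2197, 2563, 2930, 3296, 3663, 4030, 4396, 4763, 5130, 5496, 5863, 6230

j=1: r + 0k = 362.814 → ⌈·⌉ = 363
j=2: r + 1k = 729.461058… → ⌈·⌉ = 730
j=3: r + 2k = 1096.108117… → ⌈·⌉ = 1097
j=4: r + 3k = 1462.755176… → ⌈·⌉ = 1463
j=5: r + 4k = 1829.402235… → ⌈·⌉ = 1830
j=6: r + 5k = 2196.049294… → ⌈·⌉ = 2197
j=7: r + 6k = 2562.696352… → ⌈·⌉ = 2563
j=8: r + 7k = 2929.343411… → ⌈·⌉ = 2930
j=9: r + 8k = 3295.990470… → ⌈·⌉ = 3296
j=10: r + 9k = 3662.637529… → ⌈·⌉ = 3663
j=11: r + 10k = 4029.284588… → ⌈·⌉ = 4030
j=12: r + 11k = 4395.931647… → ⌈·⌉ = 4396
j=13: r + 12k = 4762.578705… → ⌈·⌉ = 4763
j=14: r + 13k = 5129.225764… → ⌈·⌉ = 5130
j=15: r + 14k = 5495.872823… → ⌈·⌉ = 5496
j=16: r + 15k = 5862.519882… → ⌈·⌉ = 5863
j=17: r + 16k = 6229.166941… → ⌈·⌉ = 6230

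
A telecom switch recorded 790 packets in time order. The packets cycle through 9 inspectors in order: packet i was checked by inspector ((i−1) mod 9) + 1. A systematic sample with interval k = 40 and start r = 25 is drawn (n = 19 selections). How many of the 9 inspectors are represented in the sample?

Consecutive selections differ by k = 40, so their inspector numbers differ by 40 mod 9 = 4.
gcd(40, 9) = 1, so the sample visits 9/1 = 9 distinct residues mod 9.
Start 25 is inspector 7; the inspectors hit are 1, 2, 3, 4, 5, 6, 7, 8, 9.

9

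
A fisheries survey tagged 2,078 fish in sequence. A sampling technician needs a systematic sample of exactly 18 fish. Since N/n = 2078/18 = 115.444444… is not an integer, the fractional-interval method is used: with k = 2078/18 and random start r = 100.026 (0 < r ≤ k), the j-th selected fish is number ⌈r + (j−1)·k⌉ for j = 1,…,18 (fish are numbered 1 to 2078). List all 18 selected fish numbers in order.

101, 216, 331, 447, 562, 678, 793, 909, 1024, 1140, 1255, 1370, 1486, 1601, 1717, 1832, 1948, 2063

j=1: r + 0k = 100.026 → ⌈·⌉ = 101
j=2: r + 1k = 215.470444… → ⌈·⌉ = 216
j=3: r + 2k = 330.914888… → ⌈·⌉ = 331
j=4: r + 3k = 446.359333… → ⌈·⌉ = 447
j=5: r + 4k = 561.803777… → ⌈·⌉ = 562
j=6: r + 5k = 677.248222… → ⌈·⌉ = 678
j=7: r + 6k = 792.692666… → ⌈·⌉ = 793
j=8: r + 7k = 908.137111… → ⌈·⌉ = 909
j=9: r + 8k = 1023.581555… → ⌈·⌉ = 1024
j=10: r + 9k = 1139.026 → ⌈·⌉ = 1140
j=11: r + 10k = 1254.470444… → ⌈·⌉ = 1255
j=12: r + 11k = 1369.914888… → ⌈·⌉ = 1370
j=13: r + 12k = 1485.359333… → ⌈·⌉ = 1486
j=14: r + 13k = 1600.803777… → ⌈·⌉ = 1601
j=15: r + 14k = 1716.248222… → ⌈·⌉ = 1717
j=16: r + 15k = 1831.692666… → ⌈·⌉ = 1832
j=17: r + 16k = 1947.137111… → ⌈·⌉ = 1948
j=18: r + 17k = 2062.581555… → ⌈·⌉ = 2063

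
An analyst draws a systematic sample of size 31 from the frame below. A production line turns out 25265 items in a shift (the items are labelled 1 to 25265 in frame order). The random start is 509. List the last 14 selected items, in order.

k = N/n = 25265/31 = 815
18th selection = 509 + 17×815 = 14364
19th: 14364 + 815 = 15179
20th: 15179 + 815 = 15994
21st: 15994 + 815 = 16809
22nd: 16809 + 815 = 17624
23rd: 17624 + 815 = 18439
24th: 18439 + 815 = 19254
25th: 19254 + 815 = 20069
26th: 20069 + 815 = 20884
27th: 20884 + 815 = 21699
28th: 21699 + 815 = 22514
29th: 22514 + 815 = 23329
30th: 23329 + 815 = 24144
31st: 24144 + 815 = 24959

14364, 15179, 15994, 16809, 17624, 18439, 19254, 20069, 20884, 21699, 22514, 23329, 24144, 24959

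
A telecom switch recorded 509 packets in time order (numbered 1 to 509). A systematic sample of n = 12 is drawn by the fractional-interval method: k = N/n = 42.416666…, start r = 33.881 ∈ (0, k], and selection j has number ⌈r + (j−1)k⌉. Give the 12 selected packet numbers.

j=1: r + 0k = 33.881 → ⌈·⌉ = 34
j=2: r + 1k = 76.297666… → ⌈·⌉ = 77
j=3: r + 2k = 118.714333… → ⌈·⌉ = 119
j=4: r + 3k = 161.131 → ⌈·⌉ = 162
j=5: r + 4k = 203.547666… → ⌈·⌉ = 204
j=6: r + 5k = 245.964333… → ⌈·⌉ = 246
j=7: r + 6k = 288.381 → ⌈·⌉ = 289
j=8: r + 7k = 330.797666… → ⌈·⌉ = 331
j=9: r + 8k = 373.214333… → ⌈·⌉ = 374
j=10: r + 9k = 415.631 → ⌈·⌉ = 416
j=11: r + 10k = 458.047666… → ⌈·⌉ = 459
j=12: r + 11k = 500.464333… → ⌈·⌉ = 501

34, 77, 119, 162, 204, 246, 289, 331, 374, 416, 459, 501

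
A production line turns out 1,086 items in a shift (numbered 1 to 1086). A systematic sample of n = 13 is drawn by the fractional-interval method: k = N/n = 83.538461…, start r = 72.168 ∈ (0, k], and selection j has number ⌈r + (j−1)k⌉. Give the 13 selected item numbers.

73, 156, 240, 323, 407, 490, 574, 657, 741, 825, 908, 992, 1075

j=1: r + 0k = 72.168 → ⌈·⌉ = 73
j=2: r + 1k = 155.706461… → ⌈·⌉ = 156
j=3: r + 2k = 239.244923… → ⌈·⌉ = 240
j=4: r + 3k = 322.783384… → ⌈·⌉ = 323
j=5: r + 4k = 406.321846… → ⌈·⌉ = 407
j=6: r + 5k = 489.860307… → ⌈·⌉ = 490
j=7: r + 6k = 573.398769… → ⌈·⌉ = 574
j=8: r + 7k = 656.937230… → ⌈·⌉ = 657
j=9: r + 8k = 740.475692… → ⌈·⌉ = 741
j=10: r + 9k = 824.014153… → ⌈·⌉ = 825
j=11: r + 10k = 907.552615… → ⌈·⌉ = 908
j=12: r + 11k = 991.091076… → ⌈·⌉ = 992
j=13: r + 12k = 1074.629538… → ⌈·⌉ = 1075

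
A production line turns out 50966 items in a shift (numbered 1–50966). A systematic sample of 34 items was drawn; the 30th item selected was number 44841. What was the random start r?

1370

k = 50966/34 = 1499
r = 44841 − (30−1)×1499 = 44841 − 43471 = 1370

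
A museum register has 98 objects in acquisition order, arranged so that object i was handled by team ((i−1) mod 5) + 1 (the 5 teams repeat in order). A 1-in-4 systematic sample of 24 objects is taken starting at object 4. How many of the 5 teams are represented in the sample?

5

Consecutive selections differ by k = 4, so their team numbers differ by 4 mod 5 = 4.
gcd(4, 5) = 1, so the sample visits 5/1 = 5 distinct residues mod 5.
Start 4 is team 4; the teams hit are 1, 2, 3, 4, 5.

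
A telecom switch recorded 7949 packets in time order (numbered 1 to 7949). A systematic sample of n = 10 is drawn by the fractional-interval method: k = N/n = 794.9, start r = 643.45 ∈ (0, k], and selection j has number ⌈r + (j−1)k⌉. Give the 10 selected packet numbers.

644, 1439, 2234, 3029, 3824, 4618, 5413, 6208, 7003, 7798

j=1: r + 0k = 643.45 → ⌈·⌉ = 644
j=2: r + 1k = 1438.35 → ⌈·⌉ = 1439
j=3: r + 2k = 2233.25 → ⌈·⌉ = 2234
j=4: r + 3k = 3028.15 → ⌈·⌉ = 3029
j=5: r + 4k = 3823.05 → ⌈·⌉ = 3824
j=6: r + 5k = 4617.95 → ⌈·⌉ = 4618
j=7: r + 6k = 5412.85 → ⌈·⌉ = 5413
j=8: r + 7k = 6207.75 → ⌈·⌉ = 6208
j=9: r + 8k = 7002.65 → ⌈·⌉ = 7003
j=10: r + 9k = 7797.55 → ⌈·⌉ = 7798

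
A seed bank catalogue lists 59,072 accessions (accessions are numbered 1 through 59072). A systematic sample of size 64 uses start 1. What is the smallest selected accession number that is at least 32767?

33229

k = 59072/64 = 923
Steps past start: ⌈(32767 − 1)/923⌉ = ⌈32766/923⌉ = 36
Selected accession: 1 + 36×923 = 33229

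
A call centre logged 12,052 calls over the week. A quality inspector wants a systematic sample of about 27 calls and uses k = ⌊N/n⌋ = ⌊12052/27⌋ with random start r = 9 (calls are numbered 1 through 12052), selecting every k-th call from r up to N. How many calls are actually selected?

28

k = ⌊12052/27⌋ = 446
Achieved size = ⌊(12052 − 9)/446⌋ + 1 = ⌊12043/446⌋ + 1 = 27 + 1 = 28
(last selection: 9 + 27×446 = 12051 ≤ 12052; next would be 12497 > 12052)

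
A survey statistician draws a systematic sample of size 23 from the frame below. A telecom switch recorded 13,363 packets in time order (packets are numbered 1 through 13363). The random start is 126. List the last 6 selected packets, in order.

k = N/n = 13363/23 = 581
18th selection = 126 + 17×581 = 10003
19th: 10003 + 581 = 10584
20th: 10584 + 581 = 11165
21st: 11165 + 581 = 11746
22nd: 11746 + 581 = 12327
23rd: 12327 + 581 = 12908

10003, 10584, 11165, 11746, 12327, 12908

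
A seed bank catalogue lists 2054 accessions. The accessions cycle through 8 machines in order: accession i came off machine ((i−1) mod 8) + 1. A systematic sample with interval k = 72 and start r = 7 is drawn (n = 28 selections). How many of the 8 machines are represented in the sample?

Consecutive selections differ by k = 72, so their machine numbers differ by 72 mod 8 = 0.
gcd(72, 8) = 8, so the sample visits 8/8 = 1 distinct residues mod 8.
Start 7 is machine 7; the machines hit are 7.

1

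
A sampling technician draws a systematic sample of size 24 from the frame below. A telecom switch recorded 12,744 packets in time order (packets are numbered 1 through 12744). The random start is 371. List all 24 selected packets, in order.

k = N/n = 12744/24 = 531
packet 1: 371
packet 2: 371 + 531 = 902
packet 3: 902 + 531 = 1433
packet 4: 1433 + 531 = 1964
packet 5: 1964 + 531 = 2495
packet 6: 2495 + 531 = 3026
packet 7: 3026 + 531 = 3557
packet 8: 3557 + 531 = 4088
packet 9: 4088 + 531 = 4619
packet 10: 4619 + 531 = 5150
packet 11: 5150 + 531 = 5681
packet 12: 5681 + 531 = 6212
packet 13: 6212 + 531 = 6743
packet 14: 6743 + 531 = 7274
packet 15: 7274 + 531 = 7805
packet 16: 7805 + 531 = 8336
packet 17: 8336 + 531 = 8867
packet 18: 8867 + 531 = 9398
packet 19: 9398 + 531 = 9929
packet 20: 9929 + 531 = 10460
packet 21: 10460 + 531 = 10991
packet 22: 10991 + 531 = 11522
packet 23: 11522 + 531 = 12053
packet 24: 12053 + 531 = 12584

371, 902, 1433, 1964, 2495, 3026, 3557, 4088, 4619, 5150, 5681, 6212, 6743, 7274, 7805, 8336, 8867, 9398, 9929, 10460, 10991, 11522, 12053, 12584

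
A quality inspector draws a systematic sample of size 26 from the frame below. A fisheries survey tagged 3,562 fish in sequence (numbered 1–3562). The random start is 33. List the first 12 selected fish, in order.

33, 170, 307, 444, 581, 718, 855, 992, 1129, 1266, 1403, 1540

k = N/n = 3562/26 = 137
fish 1: 33
fish 2: 33 + 137 = 170
fish 3: 170 + 137 = 307
fish 4: 307 + 137 = 444
fish 5: 444 + 137 = 581
fish 6: 581 + 137 = 718
fish 7: 718 + 137 = 855
fish 8: 855 + 137 = 992
fish 9: 992 + 137 = 1129
fish 10: 1129 + 137 = 1266
fish 11: 1266 + 137 = 1403
fish 12: 1403 + 137 = 1540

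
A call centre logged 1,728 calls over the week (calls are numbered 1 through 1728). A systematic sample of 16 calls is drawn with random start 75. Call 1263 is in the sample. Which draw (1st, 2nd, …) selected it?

12

k = 1728/16 = 108
position = (1263 − 75)/108 + 1 = 1188/108 + 1 = 11 + 1 = 12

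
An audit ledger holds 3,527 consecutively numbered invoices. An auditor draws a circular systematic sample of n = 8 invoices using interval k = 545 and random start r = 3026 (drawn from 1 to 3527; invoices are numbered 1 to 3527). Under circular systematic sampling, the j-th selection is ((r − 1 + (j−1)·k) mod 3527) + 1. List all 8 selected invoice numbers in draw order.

3026, 44, 589, 1134, 1679, 2224, 2769, 3314

Selection 1: 3026
Selection 2: 3026 + 545 = 3571 → 3571 − 3527 = 44
Selection 3: 44 + 545 = 589
Selection 4: 589 + 545 = 1134
Selection 5: 1134 + 545 = 1679
Selection 6: 1679 + 545 = 2224
Selection 7: 2224 + 545 = 2769
Selection 8: 2769 + 545 = 3314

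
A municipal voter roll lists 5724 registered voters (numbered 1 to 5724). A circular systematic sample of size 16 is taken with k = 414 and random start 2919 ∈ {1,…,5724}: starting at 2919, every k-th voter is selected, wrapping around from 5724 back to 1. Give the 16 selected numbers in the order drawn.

Selection 1: 2919
Selection 2: 2919 + 414 = 3333
Selection 3: 3333 + 414 = 3747
Selection 4: 3747 + 414 = 4161
Selection 5: 4161 + 414 = 4575
Selection 6: 4575 + 414 = 4989
Selection 7: 4989 + 414 = 5403
Selection 8: 5403 + 414 = 5817 → 5817 − 5724 = 93
Selection 9: 93 + 414 = 507
Selection 10: 507 + 414 = 921
Selection 11: 921 + 414 = 1335
Selection 12: 1335 + 414 = 1749
Selection 13: 1749 + 414 = 2163
Selection 14: 2163 + 414 = 2577
Selection 15: 2577 + 414 = 2991
Selection 16: 2991 + 414 = 3405

2919, 3333, 3747, 4161, 4575, 4989, 5403, 93, 507, 921, 1335, 1749, 2163, 2577, 2991, 3405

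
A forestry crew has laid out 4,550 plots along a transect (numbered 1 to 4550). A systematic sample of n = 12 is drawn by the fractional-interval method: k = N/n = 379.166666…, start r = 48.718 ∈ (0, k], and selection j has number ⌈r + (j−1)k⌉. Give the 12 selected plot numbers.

j=1: r + 0k = 48.718 → ⌈·⌉ = 49
j=2: r + 1k = 427.884666… → ⌈·⌉ = 428
j=3: r + 2k = 807.051333… → ⌈·⌉ = 808
j=4: r + 3k = 1186.218 → ⌈·⌉ = 1187
j=5: r + 4k = 1565.384666… → ⌈·⌉ = 1566
j=6: r + 5k = 1944.551333… → ⌈·⌉ = 1945
j=7: r + 6k = 2323.718 → ⌈·⌉ = 2324
j=8: r + 7k = 2702.884666… → ⌈·⌉ = 2703
j=9: r + 8k = 3082.051333… → ⌈·⌉ = 3083
j=10: r + 9k = 3461.218 → ⌈·⌉ = 3462
j=11: r + 10k = 3840.384666… → ⌈·⌉ = 3841
j=12: r + 11k = 4219.551333… → ⌈·⌉ = 4220

49, 428, 808, 1187, 1566, 1945, 2324, 2703, 3083, 3462, 3841, 4220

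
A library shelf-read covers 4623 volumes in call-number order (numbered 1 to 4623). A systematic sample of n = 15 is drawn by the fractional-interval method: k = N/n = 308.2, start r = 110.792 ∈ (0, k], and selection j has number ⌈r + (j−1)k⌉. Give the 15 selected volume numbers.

j=1: r + 0k = 110.792 → ⌈·⌉ = 111
j=2: r + 1k = 418.992 → ⌈·⌉ = 419
j=3: r + 2k = 727.192 → ⌈·⌉ = 728
j=4: r + 3k = 1035.392 → ⌈·⌉ = 1036
j=5: r + 4k = 1343.592 → ⌈·⌉ = 1344
j=6: r + 5k = 1651.792 → ⌈·⌉ = 1652
j=7: r + 6k = 1959.992 → ⌈·⌉ = 1960
j=8: r + 7k = 2268.192 → ⌈·⌉ = 2269
j=9: r + 8k = 2576.392 → ⌈·⌉ = 2577
j=10: r + 9k = 2884.592 → ⌈·⌉ = 2885
j=11: r + 10k = 3192.792 → ⌈·⌉ = 3193
j=12: r + 11k = 3500.992 → ⌈·⌉ = 3501
j=13: r + 12k = 3809.192 → ⌈·⌉ = 3810
j=14: r + 13k = 4117.392 → ⌈·⌉ = 4118
j=15: r + 14k = 4425.592 → ⌈·⌉ = 4426

111, 419, 728, 1036, 1344, 1652, 1960, 2269, 2577, 2885, 3193, 3501, 3810, 4118, 4426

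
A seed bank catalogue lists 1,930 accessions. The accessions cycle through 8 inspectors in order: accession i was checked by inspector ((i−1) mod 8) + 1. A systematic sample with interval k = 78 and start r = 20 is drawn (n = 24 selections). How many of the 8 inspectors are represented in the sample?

4

Consecutive selections differ by k = 78, so their inspector numbers differ by 78 mod 8 = 6.
gcd(78, 8) = 2, so the sample visits 8/2 = 4 distinct residues mod 8.
Start 20 is inspector 4; the inspectors hit are 2, 4, 6, 8.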